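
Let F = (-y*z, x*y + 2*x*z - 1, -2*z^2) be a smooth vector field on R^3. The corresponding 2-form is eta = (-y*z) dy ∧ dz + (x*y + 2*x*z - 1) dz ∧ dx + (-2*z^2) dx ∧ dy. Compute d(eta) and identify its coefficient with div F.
d(eta) = (x - 4*z) dx ∧ dy ∧ dz; div F = x - 4*z

For a 2-form in R^3 of the form above, applying d gives a 3-form with coefficient ∂P/∂x + ∂Q/∂y + ∂R/∂z:
  ∂P/∂x = 0
  ∂Q/∂y = x
  ∂R/∂z = -4*z
Sum = x - 4*z, which is exactly div F.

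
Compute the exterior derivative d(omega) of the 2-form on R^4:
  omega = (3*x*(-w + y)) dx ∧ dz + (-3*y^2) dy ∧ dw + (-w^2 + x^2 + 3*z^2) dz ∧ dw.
d(omega) = (-3*x) dx ∧ dy ∧ dz + (-x) dx ∧ dz ∧ dw

For a 2-form omega = sum_{i<j} g_{ij} dx_i ∧ dx_j, the exterior derivative is
  d(omega) = sum_{i<j} d(g_{ij}) ∧ dx_i ∧ dx_j = sum_{i<j, k} (∂g_{ij}/∂x_k) dx_k ∧ dx_i ∧ dx_j.
Expand each term, using dx_k ∧ dx_i ∧ dx_j = sgn(permutation) dx_{(a)} ∧ dx_{(b)} ∧ dx_{(c)} with (a < b < c) sorted:
  d(3*x*(-w + y)) includes (∂/∂y)(3*x*(-w + y)) dy = (3*x) dy, which multiplied by dx ∧ dz gives (-3*x) dx ∧ dy ∧ dz
  d(3*x*(-w + y)) includes (∂/∂w)(3*x*(-w + y)) dw = (-3*x) dw, which multiplied by dx ∧ dz gives (-3*x) dx ∧ dz ∧ dw
  d(-w^2 + x^2 + 3*z^2) includes (∂/∂x)(-w^2 + x^2 + 3*z^2) dx = (2*x) dx, which multiplied by dz ∧ dw gives (2*x) dx ∧ dz ∧ dw
Collecting like 3-forms: d(omega) = (-3*x) dx ∧ dy ∧ dz + (-x) dx ∧ dz ∧ dw.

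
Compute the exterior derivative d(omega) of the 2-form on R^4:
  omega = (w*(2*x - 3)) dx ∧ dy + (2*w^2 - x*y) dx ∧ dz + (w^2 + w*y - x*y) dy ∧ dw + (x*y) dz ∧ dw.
d(omega) = (2*x - y - 3) dx ∧ dy ∧ dw + (x) dx ∧ dy ∧ dz + (4*w + y) dx ∧ dz ∧ dw + (x) dy ∧ dz ∧ dw

For a 2-form omega = sum_{i<j} g_{ij} dx_i ∧ dx_j, the exterior derivative is
  d(omega) = sum_{i<j} d(g_{ij}) ∧ dx_i ∧ dx_j = sum_{i<j, k} (∂g_{ij}/∂x_k) dx_k ∧ dx_i ∧ dx_j.
Expand each term, using dx_k ∧ dx_i ∧ dx_j = sgn(permutation) dx_{(a)} ∧ dx_{(b)} ∧ dx_{(c)} with (a < b < c) sorted:
  d(w*(2*x - 3)) includes (∂/∂w)(w*(2*x - 3)) dw = (2*x - 3) dw, which multiplied by dx ∧ dy gives (2*x - 3) dx ∧ dy ∧ dw
  d(2*w^2 - x*y) includes (∂/∂y)(2*w^2 - x*y) dy = (-x) dy, which multiplied by dx ∧ dz gives (x) dx ∧ dy ∧ dz
  d(2*w^2 - x*y) includes (∂/∂w)(2*w^2 - x*y) dw = (4*w) dw, which multiplied by dx ∧ dz gives (4*w) dx ∧ dz ∧ dw
  d(w^2 + w*y - x*y) includes (∂/∂x)(w^2 + w*y - x*y) dx = (-y) dx, which multiplied by dy ∧ dw gives (-y) dx ∧ dy ∧ dw
  d(x*y) includes (∂/∂x)(x*y) dx = (y) dx, which multiplied by dz ∧ dw gives (y) dx ∧ dz ∧ dw
  d(x*y) includes (∂/∂y)(x*y) dy = (x) dy, which multiplied by dz ∧ dw gives (x) dy ∧ dz ∧ dw
Collecting like 3-forms: d(omega) = (2*x - y - 3) dx ∧ dy ∧ dw + (x) dx ∧ dy ∧ dz + (4*w + y) dx ∧ dz ∧ dw + (x) dy ∧ dz ∧ dw.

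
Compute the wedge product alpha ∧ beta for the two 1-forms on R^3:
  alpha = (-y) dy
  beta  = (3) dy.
alpha ∧ beta = 0

Distribute the wedge, using dx_i ∧ dx_j = -dx_j ∧ dx_i and dx_i ∧ dx_i = 0. For each pair (i, j) with i < j, the coefficient of dx_i ∧ dx_j in alpha ∧ beta is (alpha_i * beta_j - alpha_j * beta_i). Collecting: alpha ∧ beta = 0.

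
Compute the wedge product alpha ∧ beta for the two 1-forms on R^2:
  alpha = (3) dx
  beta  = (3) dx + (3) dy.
alpha ∧ beta = (9) dx ∧ dy

Distribute the wedge, using dx_i ∧ dx_j = -dx_j ∧ dx_i and dx_i ∧ dx_i = 0. For each pair (i, j) with i < j, the coefficient of dx_i ∧ dx_j in alpha ∧ beta is (alpha_i * beta_j - alpha_j * beta_i). Collecting: alpha ∧ beta = (9) dx ∧ dy.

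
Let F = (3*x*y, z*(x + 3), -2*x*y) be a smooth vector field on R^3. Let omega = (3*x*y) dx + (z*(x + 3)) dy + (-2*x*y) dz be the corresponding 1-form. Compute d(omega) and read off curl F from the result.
d(omega) = (-3*x - 3) dy ∧ dz + (2*y) dz ∧ dx + (-3*x + z) dx ∧ dy; curl F = (-3*x - 3, 2*y, -3*x + z)

d omega = sum_{i<j} (∂f_j/∂x_i - ∂f_i/∂x_j) dx_i ∧ dx_j. Under the identification (dy ∧ dz, dz ∧ dx, dx ∧ dy) ↔ (e_x, e_y, e_z), the coefficients are exactly the components of curl F. Compute:
  ∂R/∂y - ∂Q/∂z = (-2*x) - (x + 3) = -3*x - 3
  ∂P/∂z - ∂R/∂x = (0) - (-2*y) = 2*y
  ∂Q/∂x - ∂P/∂y = (z) - (3*x) = -3*x + z.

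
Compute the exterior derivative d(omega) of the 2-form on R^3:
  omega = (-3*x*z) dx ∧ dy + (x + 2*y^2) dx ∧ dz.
d(omega) = (-3*x - 4*y) dx ∧ dy ∧ dz

For a 2-form omega = sum_{i<j} g_{ij} dx_i ∧ dx_j, the exterior derivative is
  d(omega) = sum_{i<j} d(g_{ij}) ∧ dx_i ∧ dx_j = sum_{i<j, k} (∂g_{ij}/∂x_k) dx_k ∧ dx_i ∧ dx_j.
Expand each term, using dx_k ∧ dx_i ∧ dx_j = sgn(permutation) dx_{(a)} ∧ dx_{(b)} ∧ dx_{(c)} with (a < b < c) sorted:
  d(-3*x*z) includes (∂/∂z)(-3*x*z) dz = (-3*x) dz, which multiplied by dx ∧ dy gives (-3*x) dx ∧ dy ∧ dz
  d(x + 2*y^2) includes (∂/∂y)(x + 2*y^2) dy = (4*y) dy, which multiplied by dx ∧ dz gives (-4*y) dx ∧ dy ∧ dz
Collecting like 3-forms: d(omega) = (-3*x - 4*y) dx ∧ dy ∧ dz.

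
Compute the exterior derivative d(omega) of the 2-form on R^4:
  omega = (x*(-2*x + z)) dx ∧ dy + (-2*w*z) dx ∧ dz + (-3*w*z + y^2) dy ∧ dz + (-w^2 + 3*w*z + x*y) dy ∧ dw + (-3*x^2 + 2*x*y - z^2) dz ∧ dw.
d(omega) = (x) dx ∧ dy ∧ dz + (-6*x + 2*y - 2*z) dx ∧ dz ∧ dw + (-3*w + 2*x - 3*z) dy ∧ dz ∧ dw + (y) dx ∧ dy ∧ dw

For a 2-form omega = sum_{i<j} g_{ij} dx_i ∧ dx_j, the exterior derivative is
  d(omega) = sum_{i<j} d(g_{ij}) ∧ dx_i ∧ dx_j = sum_{i<j, k} (∂g_{ij}/∂x_k) dx_k ∧ dx_i ∧ dx_j.
Expand each term, using dx_k ∧ dx_i ∧ dx_j = sgn(permutation) dx_{(a)} ∧ dx_{(b)} ∧ dx_{(c)} with (a < b < c) sorted:
  d(x*(-2*x + z)) includes (∂/∂z)(x*(-2*x + z)) dz = (x) dz, which multiplied by dx ∧ dy gives (x) dx ∧ dy ∧ dz
  d(-2*w*z) includes (∂/∂w)(-2*w*z) dw = (-2*z) dw, which multiplied by dx ∧ dz gives (-2*z) dx ∧ dz ∧ dw
  d(-3*w*z + y^2) includes (∂/∂w)(-3*w*z + y^2) dw = (-3*z) dw, which multiplied by dy ∧ dz gives (-3*z) dy ∧ dz ∧ dw
  d(-w^2 + 3*w*z + x*y) includes (∂/∂x)(-w^2 + 3*w*z + x*y) dx = (y) dx, which multiplied by dy ∧ dw gives (y) dx ∧ dy ∧ dw
  d(-w^2 + 3*w*z + x*y) includes (∂/∂z)(-w^2 + 3*w*z + x*y) dz = (3*w) dz, which multiplied by dy ∧ dw gives (-3*w) dy ∧ dz ∧ dw
  d(-3*x^2 + 2*x*y - z^2) includes (∂/∂x)(-3*x^2 + 2*x*y - z^2) dx = (-6*x + 2*y) dx, which multiplied by dz ∧ dw gives (-6*x + 2*y) dx ∧ dz ∧ dw
  d(-3*x^2 + 2*x*y - z^2) includes (∂/∂y)(-3*x^2 + 2*x*y - z^2) dy = (2*x) dy, which multiplied by dz ∧ dw gives (2*x) dy ∧ dz ∧ dw
Collecting like 3-forms: d(omega) = (x) dx ∧ dy ∧ dz + (-6*x + 2*y - 2*z) dx ∧ dz ∧ dw + (-3*w + 2*x - 3*z) dy ∧ dz ∧ dw + (y) dx ∧ dy ∧ dw.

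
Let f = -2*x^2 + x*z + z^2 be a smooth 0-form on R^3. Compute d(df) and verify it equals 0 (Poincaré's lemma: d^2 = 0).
d(df) = 0

Step 1: df = sum_i (∂f/∂x_i) dx_i = (-4*x + z) dx + (0) dy + (x + 2*z) dz.
Step 2: Apply d again. Using the 1-form formula, the coefficient of dx ∧ dy in d(df) is ∂^2 f/∂x ∂y - ∂^2 f/∂y ∂x = (0) - (0) = 0 (equality of mixed partials for smooth f).
Similarly for dx ∧ dz and dy ∧ dz — all coefficients vanish. So d(df) = 0.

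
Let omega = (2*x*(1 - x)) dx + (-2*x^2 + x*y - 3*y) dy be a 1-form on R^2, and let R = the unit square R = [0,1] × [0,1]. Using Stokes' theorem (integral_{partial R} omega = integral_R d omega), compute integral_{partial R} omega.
integral_(partial R) omega = -3/2

Stokes: integral_partial_R omega = integral_R d omega with d omega = (∂Q/∂x - ∂P/∂y) dx ∧ dy.
  ∂Q/∂x = -4*x + y
  ∂P/∂y = 0
  integrand = ∂Q/∂x - ∂P/∂y = -4*x + y.
Integrating over R: integral_0^1 integral_0^1 (-4*x + y) dx dy = -3/2.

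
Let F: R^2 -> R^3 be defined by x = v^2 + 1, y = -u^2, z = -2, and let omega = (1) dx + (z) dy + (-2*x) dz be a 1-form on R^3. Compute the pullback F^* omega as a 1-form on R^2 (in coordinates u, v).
F^* omega = (4*u) du + (2*v) dv

Using F^*(f dg) = (f ∘ F) d(g ∘ F), substitute each coordinate x_i by F_i(u, v) in f_i, and replace dx_i by d F_i = (∂F_i/∂u) du + (∂F_i/∂v) dv.
  For the x component: f_1(F) = 1; d F_1 = (0) du + (2*v) dv
  For the y component: f_2(F) = -2; d F_2 = (-2*u) du + (0) dv
  For the z component: f_3(F) = -2*v^2 - 2; d F_3 = (0) du + (0) dv
Combining and collecting du, dv coefficients:
  coeff of du: 4*u
  coeff of dv: 2*v
F^* omega = (4*u) du + (2*v) dv.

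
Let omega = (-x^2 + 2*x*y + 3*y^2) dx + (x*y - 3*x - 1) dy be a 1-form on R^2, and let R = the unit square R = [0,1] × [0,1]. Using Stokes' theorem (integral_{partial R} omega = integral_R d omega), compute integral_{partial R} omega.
integral_(partial R) omega = -13/2

Stokes: integral_partial_R omega = integral_R d omega with d omega = (∂Q/∂x - ∂P/∂y) dx ∧ dy.
  ∂Q/∂x = y - 3
  ∂P/∂y = 2*x + 6*y
  integrand = ∂Q/∂x - ∂P/∂y = -2*x - 5*y - 3.
Integrating over R: integral_0^1 integral_0^1 (-2*x - 5*y - 3) dx dy = -13/2.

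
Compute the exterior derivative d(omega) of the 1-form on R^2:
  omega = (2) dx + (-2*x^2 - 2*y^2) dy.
d(omega) = (-4*x) dx ∧ dy

For a 1-form omega = sum_i f_i dx_i, the exterior derivative is
  d(omega) = sum_{i < j} (∂f_j/∂x_i - ∂f_i/∂x_j) dx_i ∧ dx_j.
  coefficient of dx ∧ dy: ∂f_2/∂x - ∂f_1/∂y = ∂(-2*x^2 - 2*y^2)/∂x - ∂(2)/∂y = -4*x
Assembling: d(omega) = (-4*x) dx ∧ dy.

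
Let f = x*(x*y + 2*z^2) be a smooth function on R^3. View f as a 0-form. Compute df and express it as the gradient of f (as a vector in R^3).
df = (2*x*y + 2*z^2) dx + (x^2) dy + (4*x*z) dz; grad f = (2*x*y + 2*z^2, x^2, 4*x*z)

For a 0-form f, d f = (∂f/∂x) dx + (∂f/∂y) dy + (∂f/∂z) dz. The components of the vector representation are exactly the entries of grad f in Cartesian coordinates:
  ∂f/∂x = 2*x*y + 2*z^2
  ∂f/∂y = x^2
  ∂f/∂z = 4*x*z.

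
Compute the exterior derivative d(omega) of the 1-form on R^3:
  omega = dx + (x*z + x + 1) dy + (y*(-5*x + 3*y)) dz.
d(omega) = (z + 1) dx ∧ dy + (-5*y) dx ∧ dz + (-6*x + 6*y) dy ∧ dz

For a 1-form omega = sum_i f_i dx_i, the exterior derivative is
  d(omega) = sum_{i < j} (∂f_j/∂x_i - ∂f_i/∂x_j) dx_i ∧ dx_j.
  coefficient of dx ∧ dy: ∂f_2/∂x - ∂f_1/∂y = ∂(x*z + x + 1)/∂x - ∂(1)/∂y = z + 1
  coefficient of dx ∧ dz: ∂f_3/∂x - ∂f_1/∂z = ∂(y*(-5*x + 3*y))/∂x - ∂(1)/∂z = -5*y
  coefficient of dy ∧ dz: ∂f_3/∂y - ∂f_2/∂z = ∂(y*(-5*x + 3*y))/∂y - ∂(x*z + x + 1)/∂z = -6*x + 6*y
Assembling: d(omega) = (z + 1) dx ∧ dy + (-5*y) dx ∧ dz + (-6*x + 6*y) dy ∧ dz.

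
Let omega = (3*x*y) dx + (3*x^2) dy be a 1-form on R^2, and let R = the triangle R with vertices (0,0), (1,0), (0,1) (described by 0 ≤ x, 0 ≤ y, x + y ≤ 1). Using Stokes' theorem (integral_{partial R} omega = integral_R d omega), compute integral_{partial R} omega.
integral_(partial R) omega = 1/2

Stokes: integral_partial_R omega = integral_R d omega with d omega = (∂Q/∂x - ∂P/∂y) dx ∧ dy.
  ∂Q/∂x = 6*x
  ∂P/∂y = 3*x
  integrand = ∂Q/∂x - ∂P/∂y = 3*x.
Integrating over R: integral_0^1 integral_0^{1-x} (3*x) dy dx = 1/2.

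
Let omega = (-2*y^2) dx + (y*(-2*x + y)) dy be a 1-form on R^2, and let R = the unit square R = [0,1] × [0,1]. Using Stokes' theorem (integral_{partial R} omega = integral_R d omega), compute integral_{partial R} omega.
integral_(partial R) omega = 1

Stokes: integral_partial_R omega = integral_R d omega with d omega = (∂Q/∂x - ∂P/∂y) dx ∧ dy.
  ∂Q/∂x = -2*y
  ∂P/∂y = -4*y
  integrand = ∂Q/∂x - ∂P/∂y = 2*y.
Integrating over R: integral_0^1 integral_0^1 (2*y) dx dy = 1.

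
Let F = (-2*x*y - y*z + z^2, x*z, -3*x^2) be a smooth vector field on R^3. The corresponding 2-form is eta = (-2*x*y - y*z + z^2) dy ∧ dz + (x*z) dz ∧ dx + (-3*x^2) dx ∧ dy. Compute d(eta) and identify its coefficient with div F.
d(eta) = (-2*y) dx ∧ dy ∧ dz; div F = -2*y

For a 2-form in R^3 of the form above, applying d gives a 3-form with coefficient ∂P/∂x + ∂Q/∂y + ∂R/∂z:
  ∂P/∂x = -2*y
  ∂Q/∂y = 0
  ∂R/∂z = 0
Sum = -2*y, which is exactly div F.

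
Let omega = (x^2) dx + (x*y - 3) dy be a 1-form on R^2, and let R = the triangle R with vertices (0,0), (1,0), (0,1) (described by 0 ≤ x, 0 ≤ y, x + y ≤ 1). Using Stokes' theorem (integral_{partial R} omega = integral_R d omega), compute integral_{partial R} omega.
integral_(partial R) omega = 1/6

Stokes: integral_partial_R omega = integral_R d omega with d omega = (∂Q/∂x - ∂P/∂y) dx ∧ dy.
  ∂Q/∂x = y
  ∂P/∂y = 0
  integrand = ∂Q/∂x - ∂P/∂y = y.
Integrating over R: integral_0^1 integral_0^{1-x} (y) dy dx = 1/6.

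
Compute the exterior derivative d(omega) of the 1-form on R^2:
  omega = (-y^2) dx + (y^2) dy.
d(omega) = (2*y) dx ∧ dy

For a 1-form omega = sum_i f_i dx_i, the exterior derivative is
  d(omega) = sum_{i < j} (∂f_j/∂x_i - ∂f_i/∂x_j) dx_i ∧ dx_j.
  coefficient of dx ∧ dy: ∂f_2/∂x - ∂f_1/∂y = ∂(y^2)/∂x - ∂(-y^2)/∂y = 2*y
Assembling: d(omega) = (2*y) dx ∧ dy.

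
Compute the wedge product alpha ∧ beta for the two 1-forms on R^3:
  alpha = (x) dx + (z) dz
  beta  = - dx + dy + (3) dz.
alpha ∧ beta = (x) dx ∧ dy + (3*x + z) dx ∧ dz + (-z) dy ∧ dz

Distribute the wedge, using dx_i ∧ dx_j = -dx_j ∧ dx_i and dx_i ∧ dx_i = 0. For each pair (i, j) with i < j, the coefficient of dx_i ∧ dx_j in alpha ∧ beta is (alpha_i * beta_j - alpha_j * beta_i). Collecting: alpha ∧ beta = (x) dx ∧ dy + (3*x + z) dx ∧ dz + (-z) dy ∧ dz.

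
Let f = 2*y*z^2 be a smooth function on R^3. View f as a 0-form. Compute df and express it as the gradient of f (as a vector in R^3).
df = (0) dx + (2*z^2) dy + (4*y*z) dz; grad f = (0, 2*z^2, 4*y*z)

For a 0-form f, d f = (∂f/∂x) dx + (∂f/∂y) dy + (∂f/∂z) dz. The components of the vector representation are exactly the entries of grad f in Cartesian coordinates:
  ∂f/∂x = 0
  ∂f/∂y = 2*z^2
  ∂f/∂z = 4*y*z.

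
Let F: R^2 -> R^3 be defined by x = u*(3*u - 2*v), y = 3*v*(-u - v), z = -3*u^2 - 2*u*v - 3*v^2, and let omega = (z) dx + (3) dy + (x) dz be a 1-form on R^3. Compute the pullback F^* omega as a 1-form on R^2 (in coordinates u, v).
F^* omega = (-36*u^3 - 10*u*v^2 + 6*v^3 - 9*v) du + (-10*u^2*v + 18*u*v^2 - 9*u - 18*v) dv

Using F^*(f dg) = (f ∘ F) d(g ∘ F), substitute each coordinate x_i by F_i(u, v) in f_i, and replace dx_i by d F_i = (∂F_i/∂u) du + (∂F_i/∂v) dv.
  For the x component: f_1(F) = -3*u^2 - 2*u*v - 3*v^2; d F_1 = (6*u - 2*v) du + (-2*u) dv
  For the y component: f_2(F) = 3; d F_2 = (-3*v) du + (-3*u - 6*v) dv
  For the z component: f_3(F) = u*(3*u - 2*v); d F_3 = (-6*u - 2*v) du + (-2*u - 6*v) dv
Combining and collecting du, dv coefficients:
  coeff of du: -36*u^3 - 10*u*v^2 + 6*v^3 - 9*v
  coeff of dv: -10*u^2*v + 18*u*v^2 - 9*u - 18*v
F^* omega = (-36*u^3 - 10*u*v^2 + 6*v^3 - 9*v) du + (-10*u^2*v + 18*u*v^2 - 9*u - 18*v) dv.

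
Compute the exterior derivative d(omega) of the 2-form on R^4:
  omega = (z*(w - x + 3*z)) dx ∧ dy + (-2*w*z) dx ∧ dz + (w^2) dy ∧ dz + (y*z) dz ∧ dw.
d(omega) = (w - x + 6*z) dx ∧ dy ∧ dz + (z) dx ∧ dy ∧ dw + (-2*z) dx ∧ dz ∧ dw + (2*w + z) dy ∧ dz ∧ dw

For a 2-form omega = sum_{i<j} g_{ij} dx_i ∧ dx_j, the exterior derivative is
  d(omega) = sum_{i<j} d(g_{ij}) ∧ dx_i ∧ dx_j = sum_{i<j, k} (∂g_{ij}/∂x_k) dx_k ∧ dx_i ∧ dx_j.
Expand each term, using dx_k ∧ dx_i ∧ dx_j = sgn(permutation) dx_{(a)} ∧ dx_{(b)} ∧ dx_{(c)} with (a < b < c) sorted:
  d(z*(w - x + 3*z)) includes (∂/∂z)(z*(w - x + 3*z)) dz = (w - x + 6*z) dz, which multiplied by dx ∧ dy gives (w - x + 6*z) dx ∧ dy ∧ dz
  d(z*(w - x + 3*z)) includes (∂/∂w)(z*(w - x + 3*z)) dw = (z) dw, which multiplied by dx ∧ dy gives (z) dx ∧ dy ∧ dw
  d(-2*w*z) includes (∂/∂w)(-2*w*z) dw = (-2*z) dw, which multiplied by dx ∧ dz gives (-2*z) dx ∧ dz ∧ dw
  d(w^2) includes (∂/∂w)(w^2) dw = (2*w) dw, which multiplied by dy ∧ dz gives (2*w) dy ∧ dz ∧ dw
  d(y*z) includes (∂/∂y)(y*z) dy = (z) dy, which multiplied by dz ∧ dw gives (z) dy ∧ dz ∧ dw
Collecting like 3-forms: d(omega) = (w - x + 6*z) dx ∧ dy ∧ dz + (z) dx ∧ dy ∧ dw + (-2*z) dx ∧ dz ∧ dw + (2*w + z) dy ∧ dz ∧ dw.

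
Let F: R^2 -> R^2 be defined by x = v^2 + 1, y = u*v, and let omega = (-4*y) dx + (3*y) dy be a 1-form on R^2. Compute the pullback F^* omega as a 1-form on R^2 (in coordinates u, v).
F^* omega = (3*u*v^2) du + (u*v*(3*u - 8*v)) dv

Using F^*(f dg) = (f ∘ F) d(g ∘ F), substitute each coordinate x_i by F_i(u, v) in f_i, and replace dx_i by d F_i = (∂F_i/∂u) du + (∂F_i/∂v) dv.
  For the x component: f_1(F) = -4*u*v; d F_1 = (0) du + (2*v) dv
  For the y component: f_2(F) = 3*u*v; d F_2 = (v) du + (u) dv
Combining and collecting du, dv coefficients:
  coeff of du: 3*u*v^2
  coeff of dv: u*v*(3*u - 8*v)
F^* omega = (3*u*v^2) du + (u*v*(3*u - 8*v)) dv.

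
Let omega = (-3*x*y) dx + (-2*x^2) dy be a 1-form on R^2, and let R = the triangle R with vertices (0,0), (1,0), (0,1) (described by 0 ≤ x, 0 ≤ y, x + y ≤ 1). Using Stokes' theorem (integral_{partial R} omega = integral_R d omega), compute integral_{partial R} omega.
integral_(partial R) omega = -1/6

Stokes: integral_partial_R omega = integral_R d omega with d omega = (∂Q/∂x - ∂P/∂y) dx ∧ dy.
  ∂Q/∂x = -4*x
  ∂P/∂y = -3*x
  integrand = ∂Q/∂x - ∂P/∂y = -x.
Integrating over R: integral_0^1 integral_0^{1-x} (-x) dy dx = -1/6.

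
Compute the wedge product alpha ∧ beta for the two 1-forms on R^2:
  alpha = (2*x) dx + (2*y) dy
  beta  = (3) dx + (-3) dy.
alpha ∧ beta = (-6*x - 6*y) dx ∧ dy

Distribute the wedge, using dx_i ∧ dx_j = -dx_j ∧ dx_i and dx_i ∧ dx_i = 0. For each pair (i, j) with i < j, the coefficient of dx_i ∧ dx_j in alpha ∧ beta is (alpha_i * beta_j - alpha_j * beta_i). Collecting: alpha ∧ beta = (-6*x - 6*y) dx ∧ dy.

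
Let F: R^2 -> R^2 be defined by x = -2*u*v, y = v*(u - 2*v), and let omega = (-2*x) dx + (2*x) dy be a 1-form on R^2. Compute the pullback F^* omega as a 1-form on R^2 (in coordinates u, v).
F^* omega = (-12*u*v^2) du + (4*u*v*(-3*u + 4*v)) dv

Using F^*(f dg) = (f ∘ F) d(g ∘ F), substitute each coordinate x_i by F_i(u, v) in f_i, and replace dx_i by d F_i = (∂F_i/∂u) du + (∂F_i/∂v) dv.
  For the x component: f_1(F) = 4*u*v; d F_1 = (-2*v) du + (-2*u) dv
  For the y component: f_2(F) = -4*u*v; d F_2 = (v) du + (u - 4*v) dv
Combining and collecting du, dv coefficients:
  coeff of du: -12*u*v^2
  coeff of dv: 4*u*v*(-3*u + 4*v)
F^* omega = (-12*u*v^2) du + (4*u*v*(-3*u + 4*v)) dv.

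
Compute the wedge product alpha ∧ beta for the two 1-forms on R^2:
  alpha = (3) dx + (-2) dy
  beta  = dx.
alpha ∧ beta = (2) dx ∧ dy

Distribute the wedge, using dx_i ∧ dx_j = -dx_j ∧ dx_i and dx_i ∧ dx_i = 0. For each pair (i, j) with i < j, the coefficient of dx_i ∧ dx_j in alpha ∧ beta is (alpha_i * beta_j - alpha_j * beta_i). Collecting: alpha ∧ beta = (2) dx ∧ dy.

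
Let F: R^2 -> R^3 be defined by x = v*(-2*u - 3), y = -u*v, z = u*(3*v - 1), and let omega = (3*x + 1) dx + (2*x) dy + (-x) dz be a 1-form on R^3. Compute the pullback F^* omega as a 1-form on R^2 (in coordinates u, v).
F^* omega = (v*(22*u*v - 2*u + 33*v - 5)) du + (22*u^2*v + 51*u*v - 2*u + 27*v - 3) dv

Using F^*(f dg) = (f ∘ F) d(g ∘ F), substitute each coordinate x_i by F_i(u, v) in f_i, and replace dx_i by d F_i = (∂F_i/∂u) du + (∂F_i/∂v) dv.
  For the x component: f_1(F) = -6*u*v - 9*v + 1; d F_1 = (-2*v) du + (-2*u - 3) dv
  For the y component: f_2(F) = 2*v*(-2*u - 3); d F_2 = (-v) du + (-u) dv
  For the z component: f_3(F) = v*(2*u + 3); d F_3 = (3*v - 1) du + (3*u) dv
Combining and collecting du, dv coefficients:
  coeff of du: v*(22*u*v - 2*u + 33*v - 5)
  coeff of dv: 22*u^2*v + 51*u*v - 2*u + 27*v - 3
F^* omega = (v*(22*u*v - 2*u + 33*v - 5)) du + (22*u^2*v + 51*u*v - 2*u + 27*v - 3) dv.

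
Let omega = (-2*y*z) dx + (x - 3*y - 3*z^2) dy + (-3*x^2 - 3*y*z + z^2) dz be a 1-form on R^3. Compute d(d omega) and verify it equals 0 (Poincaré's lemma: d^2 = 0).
d(d omega) = 0

Step 1: d omega = sum_{i<j} (∂f_j/∂x_i - ∂f_i/∂x_j) dx_i ∧ dx_j:
  coeff of dx ∧ dy: 2*z + 1
  coeff of dx ∧ dz: -6*x + 2*y
  coeff of dy ∧ dz: 3*z
Step 2: Apply d again to each 2-form coefficient. The only possible 3-form in R^3 is dx ∧ dy ∧ dz, with coefficient
  ∂(coeff of dy∧dz)/∂x - ∂(coeff of dx∧dz)/∂y + ∂(coeff of dx∧dy)/∂z
  = ∂/∂x (3*z) - ∂/∂y (-6*x + 2*y) + ∂/∂z (2*z + 1).
Each of these terms simplifies to sums of mixed partials that cancel in pairs. The result is 0 (by equality of mixed partials for smooth functions — Schwarz / Clairaut).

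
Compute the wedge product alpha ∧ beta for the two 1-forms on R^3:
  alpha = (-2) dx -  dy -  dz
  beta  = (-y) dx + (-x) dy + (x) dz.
alpha ∧ beta = (2*x - y) dx ∧ dy + (-2*x - y) dx ∧ dz + (-2*x) dy ∧ dz

Distribute the wedge, using dx_i ∧ dx_j = -dx_j ∧ dx_i and dx_i ∧ dx_i = 0. For each pair (i, j) with i < j, the coefficient of dx_i ∧ dx_j in alpha ∧ beta is (alpha_i * beta_j - alpha_j * beta_i). Collecting: alpha ∧ beta = (2*x - y) dx ∧ dy + (-2*x - y) dx ∧ dz + (-2*x) dy ∧ dz.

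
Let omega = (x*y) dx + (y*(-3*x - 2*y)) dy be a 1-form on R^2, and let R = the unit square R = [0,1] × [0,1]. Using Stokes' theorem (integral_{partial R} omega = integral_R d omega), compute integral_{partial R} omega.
integral_(partial R) omega = -2

Stokes: integral_partial_R omega = integral_R d omega with d omega = (∂Q/∂x - ∂P/∂y) dx ∧ dy.
  ∂Q/∂x = -3*y
  ∂P/∂y = x
  integrand = ∂Q/∂x - ∂P/∂y = -x - 3*y.
Integrating over R: integral_0^1 integral_0^1 (-x - 3*y) dx dy = -2.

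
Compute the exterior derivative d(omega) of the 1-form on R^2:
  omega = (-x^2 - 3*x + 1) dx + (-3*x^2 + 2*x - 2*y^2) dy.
d(omega) = (2 - 6*x) dx ∧ dy

For a 1-form omega = sum_i f_i dx_i, the exterior derivative is
  d(omega) = sum_{i < j} (∂f_j/∂x_i - ∂f_i/∂x_j) dx_i ∧ dx_j.
  coefficient of dx ∧ dy: ∂f_2/∂x - ∂f_1/∂y = ∂(-3*x^2 + 2*x - 2*y^2)/∂x - ∂(-x^2 - 3*x + 1)/∂y = 2 - 6*x
Assembling: d(omega) = (2 - 6*x) dx ∧ dy.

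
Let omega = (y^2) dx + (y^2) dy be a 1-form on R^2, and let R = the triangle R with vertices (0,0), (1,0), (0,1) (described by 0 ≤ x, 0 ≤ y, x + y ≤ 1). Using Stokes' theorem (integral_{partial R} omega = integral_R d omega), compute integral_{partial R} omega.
integral_(partial R) omega = -1/3

Stokes: integral_partial_R omega = integral_R d omega with d omega = (∂Q/∂x - ∂P/∂y) dx ∧ dy.
  ∂Q/∂x = 0
  ∂P/∂y = 2*y
  integrand = ∂Q/∂x - ∂P/∂y = -2*y.
Integrating over R: integral_0^1 integral_0^{1-x} (-2*y) dy dx = -1/3.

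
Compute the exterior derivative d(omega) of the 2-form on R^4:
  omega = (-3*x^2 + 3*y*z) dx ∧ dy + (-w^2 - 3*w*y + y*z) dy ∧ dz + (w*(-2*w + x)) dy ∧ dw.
d(omega) = (3*y) dx ∧ dy ∧ dz + (-2*w - 3*y) dy ∧ dz ∧ dw + (w) dx ∧ dy ∧ dw

For a 2-form omega = sum_{i<j} g_{ij} dx_i ∧ dx_j, the exterior derivative is
  d(omega) = sum_{i<j} d(g_{ij}) ∧ dx_i ∧ dx_j = sum_{i<j, k} (∂g_{ij}/∂x_k) dx_k ∧ dx_i ∧ dx_j.
Expand each term, using dx_k ∧ dx_i ∧ dx_j = sgn(permutation) dx_{(a)} ∧ dx_{(b)} ∧ dx_{(c)} with (a < b < c) sorted:
  d(-3*x^2 + 3*y*z) includes (∂/∂z)(-3*x^2 + 3*y*z) dz = (3*y) dz, which multiplied by dx ∧ dy gives (3*y) dx ∧ dy ∧ dz
  d(-w^2 - 3*w*y + y*z) includes (∂/∂w)(-w^2 - 3*w*y + y*z) dw = (-2*w - 3*y) dw, which multiplied by dy ∧ dz gives (-2*w - 3*y) dy ∧ dz ∧ dw
  d(w*(-2*w + x)) includes (∂/∂x)(w*(-2*w + x)) dx = (w) dx, which multiplied by dy ∧ dw gives (w) dx ∧ dy ∧ dw
Collecting like 3-forms: d(omega) = (3*y) dx ∧ dy ∧ dz + (-2*w - 3*y) dy ∧ dz ∧ dw + (w) dx ∧ dy ∧ dw.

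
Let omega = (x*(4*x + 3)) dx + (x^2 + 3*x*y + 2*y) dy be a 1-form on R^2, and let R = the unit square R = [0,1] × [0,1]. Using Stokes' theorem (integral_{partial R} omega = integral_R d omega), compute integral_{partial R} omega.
integral_(partial R) omega = 5/2

Stokes: integral_partial_R omega = integral_R d omega with d omega = (∂Q/∂x - ∂P/∂y) dx ∧ dy.
  ∂Q/∂x = 2*x + 3*y
  ∂P/∂y = 0
  integrand = ∂Q/∂x - ∂P/∂y = 2*x + 3*y.
Integrating over R: integral_0^1 integral_0^1 (2*x + 3*y) dx dy = 5/2.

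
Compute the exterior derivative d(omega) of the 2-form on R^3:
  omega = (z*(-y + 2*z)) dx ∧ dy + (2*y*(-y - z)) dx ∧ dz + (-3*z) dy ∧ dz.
d(omega) = (3*y + 6*z) dx ∧ dy ∧ dz

For a 2-form omega = sum_{i<j} g_{ij} dx_i ∧ dx_j, the exterior derivative is
  d(omega) = sum_{i<j} d(g_{ij}) ∧ dx_i ∧ dx_j = sum_{i<j, k} (∂g_{ij}/∂x_k) dx_k ∧ dx_i ∧ dx_j.
Expand each term, using dx_k ∧ dx_i ∧ dx_j = sgn(permutation) dx_{(a)} ∧ dx_{(b)} ∧ dx_{(c)} with (a < b < c) sorted:
  d(z*(-y + 2*z)) includes (∂/∂z)(z*(-y + 2*z)) dz = (-y + 4*z) dz, which multiplied by dx ∧ dy gives (-y + 4*z) dx ∧ dy ∧ dz
  d(2*y*(-y - z)) includes (∂/∂y)(2*y*(-y - z)) dy = (-4*y - 2*z) dy, which multiplied by dx ∧ dz gives (4*y + 2*z) dx ∧ dy ∧ dz
Collecting like 3-forms: d(omega) = (3*y + 6*z) dx ∧ dy ∧ dz.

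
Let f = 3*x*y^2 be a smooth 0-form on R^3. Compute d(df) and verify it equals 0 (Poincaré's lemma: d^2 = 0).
d(df) = 0

Step 1: df = sum_i (∂f/∂x_i) dx_i = (3*y^2) dx + (6*x*y) dy + (0) dz.
Step 2: Apply d again. Using the 1-form formula, the coefficient of dx ∧ dy in d(df) is ∂^2 f/∂x ∂y - ∂^2 f/∂y ∂x = (6*y) - (6*y) = 0 (equality of mixed partials for smooth f).
Similarly for dx ∧ dz and dy ∧ dz — all coefficients vanish. So d(df) = 0.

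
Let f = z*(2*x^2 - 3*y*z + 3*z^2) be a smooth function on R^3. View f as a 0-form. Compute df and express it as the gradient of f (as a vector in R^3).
df = (4*x*z) dx + (-3*z^2) dy + (2*x^2 - 6*y*z + 9*z^2) dz; grad f = (4*x*z, -3*z^2, 2*x^2 - 6*y*z + 9*z^2)

For a 0-form f, d f = (∂f/∂x) dx + (∂f/∂y) dy + (∂f/∂z) dz. The components of the vector representation are exactly the entries of grad f in Cartesian coordinates:
  ∂f/∂x = 4*x*z
  ∂f/∂y = -3*z^2
  ∂f/∂z = 2*x^2 - 6*y*z + 9*z^2.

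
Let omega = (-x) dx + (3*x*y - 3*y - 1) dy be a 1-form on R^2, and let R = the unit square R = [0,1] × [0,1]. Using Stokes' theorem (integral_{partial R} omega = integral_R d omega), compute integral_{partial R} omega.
integral_(partial R) omega = 3/2

Stokes: integral_partial_R omega = integral_R d omega with d omega = (∂Q/∂x - ∂P/∂y) dx ∧ dy.
  ∂Q/∂x = 3*y
  ∂P/∂y = 0
  integrand = ∂Q/∂x - ∂P/∂y = 3*y.
Integrating over R: integral_0^1 integral_0^1 (3*y) dx dy = 3/2.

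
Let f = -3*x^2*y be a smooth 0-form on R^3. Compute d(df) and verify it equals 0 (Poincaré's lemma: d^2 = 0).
d(df) = 0

Step 1: df = sum_i (∂f/∂x_i) dx_i = (-6*x*y) dx + (-3*x^2) dy + (0) dz.
Step 2: Apply d again. Using the 1-form formula, the coefficient of dx ∧ dy in d(df) is ∂^2 f/∂x ∂y - ∂^2 f/∂y ∂x = (-6*x) - (-6*x) = 0 (equality of mixed partials for smooth f).
Similarly for dx ∧ dz and dy ∧ dz — all coefficients vanish. So d(df) = 0.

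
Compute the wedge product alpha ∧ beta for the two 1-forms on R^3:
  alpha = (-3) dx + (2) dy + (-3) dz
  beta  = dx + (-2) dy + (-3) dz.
alpha ∧ beta = (4) dx ∧ dy + (12) dx ∧ dz + (-12) dy ∧ dz

Distribute the wedge, using dx_i ∧ dx_j = -dx_j ∧ dx_i and dx_i ∧ dx_i = 0. For each pair (i, j) with i < j, the coefficient of dx_i ∧ dx_j in alpha ∧ beta is (alpha_i * beta_j - alpha_j * beta_i). Collecting: alpha ∧ beta = (4) dx ∧ dy + (12) dx ∧ dz + (-12) dy ∧ dz.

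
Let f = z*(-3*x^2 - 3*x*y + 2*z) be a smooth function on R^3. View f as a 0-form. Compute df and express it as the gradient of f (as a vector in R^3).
df = (3*z*(-2*x - y)) dx + (-3*x*z) dy + (-3*x^2 - 3*x*y + 4*z) dz; grad f = (3*z*(-2*x - y), -3*x*z, -3*x^2 - 3*x*y + 4*z)

For a 0-form f, d f = (∂f/∂x) dx + (∂f/∂y) dy + (∂f/∂z) dz. The components of the vector representation are exactly the entries of grad f in Cartesian coordinates:
  ∂f/∂x = 3*z*(-2*x - y)
  ∂f/∂y = -3*x*z
  ∂f/∂z = -3*x^2 - 3*x*y + 4*z.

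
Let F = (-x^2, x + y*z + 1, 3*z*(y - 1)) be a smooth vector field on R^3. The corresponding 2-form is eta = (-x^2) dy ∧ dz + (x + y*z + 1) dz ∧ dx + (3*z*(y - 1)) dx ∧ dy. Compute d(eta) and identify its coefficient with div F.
d(eta) = (-2*x + 3*y + z - 3) dx ∧ dy ∧ dz; div F = -2*x + 3*y + z - 3

For a 2-form in R^3 of the form above, applying d gives a 3-form with coefficient ∂P/∂x + ∂Q/∂y + ∂R/∂z:
  ∂P/∂x = -2*x
  ∂Q/∂y = z
  ∂R/∂z = 3*y - 3
Sum = -2*x + 3*y + z - 3, which is exactly div F.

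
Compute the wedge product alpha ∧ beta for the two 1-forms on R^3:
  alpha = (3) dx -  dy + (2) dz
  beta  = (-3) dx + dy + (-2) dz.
alpha ∧ beta = 0

Distribute the wedge, using dx_i ∧ dx_j = -dx_j ∧ dx_i and dx_i ∧ dx_i = 0. For each pair (i, j) with i < j, the coefficient of dx_i ∧ dx_j in alpha ∧ beta is (alpha_i * beta_j - alpha_j * beta_i). Collecting: alpha ∧ beta = 0.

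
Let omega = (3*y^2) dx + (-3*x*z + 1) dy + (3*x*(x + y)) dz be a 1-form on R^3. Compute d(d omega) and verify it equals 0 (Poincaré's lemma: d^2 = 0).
d(d omega) = 0

Step 1: d omega = sum_{i<j} (∂f_j/∂x_i - ∂f_i/∂x_j) dx_i ∧ dx_j:
  coeff of dx ∧ dy: -6*y - 3*z
  coeff of dx ∧ dz: 6*x + 3*y
  coeff of dy ∧ dz: 6*x
Step 2: Apply d again to each 2-form coefficient. The only possible 3-form in R^3 is dx ∧ dy ∧ dz, with coefficient
  ∂(coeff of dy∧dz)/∂x - ∂(coeff of dx∧dz)/∂y + ∂(coeff of dx∧dy)/∂z
  = ∂/∂x (6*x) - ∂/∂y (6*x + 3*y) + ∂/∂z (-6*y - 3*z).
Each of these terms simplifies to sums of mixed partials that cancel in pairs. The result is 0 (by equality of mixed partials for smooth functions — Schwarz / Clairaut).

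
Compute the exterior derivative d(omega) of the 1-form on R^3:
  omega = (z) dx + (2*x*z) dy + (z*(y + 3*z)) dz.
d(omega) = (2*z) dx ∧ dy + (-1) dx ∧ dz + (-2*x + z) dy ∧ dz

For a 1-form omega = sum_i f_i dx_i, the exterior derivative is
  d(omega) = sum_{i < j} (∂f_j/∂x_i - ∂f_i/∂x_j) dx_i ∧ dx_j.
  coefficient of dx ∧ dy: ∂f_2/∂x - ∂f_1/∂y = ∂(2*x*z)/∂x - ∂(z)/∂y = 2*z
  coefficient of dx ∧ dz: ∂f_3/∂x - ∂f_1/∂z = ∂(z*(y + 3*z))/∂x - ∂(z)/∂z = -1
  coefficient of dy ∧ dz: ∂f_3/∂y - ∂f_2/∂z = ∂(z*(y + 3*z))/∂y - ∂(2*x*z)/∂z = -2*x + z
Assembling: d(omega) = (2*z) dx ∧ dy + (-1) dx ∧ dz + (-2*x + z) dy ∧ dz.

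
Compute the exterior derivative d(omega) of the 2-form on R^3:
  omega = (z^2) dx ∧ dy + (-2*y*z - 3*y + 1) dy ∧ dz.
d(omega) = (2*z) dx ∧ dy ∧ dz

For a 2-form omega = sum_{i<j} g_{ij} dx_i ∧ dx_j, the exterior derivative is
  d(omega) = sum_{i<j} d(g_{ij}) ∧ dx_i ∧ dx_j = sum_{i<j, k} (∂g_{ij}/∂x_k) dx_k ∧ dx_i ∧ dx_j.
Expand each term, using dx_k ∧ dx_i ∧ dx_j = sgn(permutation) dx_{(a)} ∧ dx_{(b)} ∧ dx_{(c)} with (a < b < c) sorted:
  d(z^2) includes (∂/∂z)(z^2) dz = (2*z) dz, which multiplied by dx ∧ dy gives (2*z) dx ∧ dy ∧ dz
Collecting like 3-forms: d(omega) = (2*z) dx ∧ dy ∧ dz.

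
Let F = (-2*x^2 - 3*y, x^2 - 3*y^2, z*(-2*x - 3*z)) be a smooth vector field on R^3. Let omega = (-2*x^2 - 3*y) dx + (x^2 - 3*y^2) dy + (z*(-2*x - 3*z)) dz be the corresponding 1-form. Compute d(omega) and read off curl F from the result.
d(omega) = (0) dy ∧ dz + (2*z) dz ∧ dx + (2*x + 3) dx ∧ dy; curl F = (0, 2*z, 2*x + 3)

d omega = sum_{i<j} (∂f_j/∂x_i - ∂f_i/∂x_j) dx_i ∧ dx_j. Under the identification (dy ∧ dz, dz ∧ dx, dx ∧ dy) ↔ (e_x, e_y, e_z), the coefficients are exactly the components of curl F. Compute:
  ∂R/∂y - ∂Q/∂z = (0) - (0) = 0
  ∂P/∂z - ∂R/∂x = (0) - (-2*z) = 2*z
  ∂Q/∂x - ∂P/∂y = (2*x) - (-3) = 2*x + 3.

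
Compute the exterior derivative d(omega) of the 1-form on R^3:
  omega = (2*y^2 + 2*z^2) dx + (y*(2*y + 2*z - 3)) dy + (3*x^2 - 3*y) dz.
d(omega) = (-4*y) dx ∧ dy + (6*x - 4*z) dx ∧ dz + (-2*y - 3) dy ∧ dz

For a 1-form omega = sum_i f_i dx_i, the exterior derivative is
  d(omega) = sum_{i < j} (∂f_j/∂x_i - ∂f_i/∂x_j) dx_i ∧ dx_j.
  coefficient of dx ∧ dy: ∂f_2/∂x - ∂f_1/∂y = ∂(y*(2*y + 2*z - 3))/∂x - ∂(2*y^2 + 2*z^2)/∂y = -4*y
  coefficient of dx ∧ dz: ∂f_3/∂x - ∂f_1/∂z = ∂(3*x^2 - 3*y)/∂x - ∂(2*y^2 + 2*z^2)/∂z = 6*x - 4*z
  coefficient of dy ∧ dz: ∂f_3/∂y - ∂f_2/∂z = ∂(3*x^2 - 3*y)/∂y - ∂(y*(2*y + 2*z - 3))/∂z = -2*y - 3
Assembling: d(omega) = (-4*y) dx ∧ dy + (6*x - 4*z) dx ∧ dz + (-2*y - 3) dy ∧ dz.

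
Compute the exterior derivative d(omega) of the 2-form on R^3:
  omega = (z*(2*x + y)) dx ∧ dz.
d(omega) = (-z) dx ∧ dy ∧ dz

For a 2-form omega = sum_{i<j} g_{ij} dx_i ∧ dx_j, the exterior derivative is
  d(omega) = sum_{i<j} d(g_{ij}) ∧ dx_i ∧ dx_j = sum_{i<j, k} (∂g_{ij}/∂x_k) dx_k ∧ dx_i ∧ dx_j.
Expand each term, using dx_k ∧ dx_i ∧ dx_j = sgn(permutation) dx_{(a)} ∧ dx_{(b)} ∧ dx_{(c)} with (a < b < c) sorted:
  d(z*(2*x + y)) includes (∂/∂y)(z*(2*x + y)) dy = (z) dy, which multiplied by dx ∧ dz gives (-z) dx ∧ dy ∧ dz
Collecting like 3-forms: d(omega) = (-z) dx ∧ dy ∧ dz.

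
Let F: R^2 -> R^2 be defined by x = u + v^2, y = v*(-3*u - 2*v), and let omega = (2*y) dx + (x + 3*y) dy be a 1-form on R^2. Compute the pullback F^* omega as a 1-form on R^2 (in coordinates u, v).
F^* omega = (v*(27*u*v - 9*u + 15*v^2 - 4*v)) du + (27*u^2*v - 3*u^2 + 39*u*v^2 - 4*u*v + 12*v^3) dv

Using F^*(f dg) = (f ∘ F) d(g ∘ F), substitute each coordinate x_i by F_i(u, v) in f_i, and replace dx_i by d F_i = (∂F_i/∂u) du + (∂F_i/∂v) dv.
  For the x component: f_1(F) = 2*v*(-3*u - 2*v); d F_1 = (1) du + (2*v) dv
  For the y component: f_2(F) = -9*u*v + u - 5*v^2; d F_2 = (-3*v) du + (-3*u - 4*v) dv
Combining and collecting du, dv coefficients:
  coeff of du: v*(27*u*v - 9*u + 15*v^2 - 4*v)
  coeff of dv: 27*u^2*v - 3*u^2 + 39*u*v^2 - 4*u*v + 12*v^3
F^* omega = (v*(27*u*v - 9*u + 15*v^2 - 4*v)) du + (27*u^2*v - 3*u^2 + 39*u*v^2 - 4*u*v + 12*v^3) dv.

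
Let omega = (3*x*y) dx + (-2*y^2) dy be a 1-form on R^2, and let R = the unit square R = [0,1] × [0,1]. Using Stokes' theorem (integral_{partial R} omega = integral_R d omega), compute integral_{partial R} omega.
integral_(partial R) omega = -3/2

Stokes: integral_partial_R omega = integral_R d omega with d omega = (∂Q/∂x - ∂P/∂y) dx ∧ dy.
  ∂Q/∂x = 0
  ∂P/∂y = 3*x
  integrand = ∂Q/∂x - ∂P/∂y = -3*x.
Integrating over R: integral_0^1 integral_0^1 (-3*x) dx dy = -3/2.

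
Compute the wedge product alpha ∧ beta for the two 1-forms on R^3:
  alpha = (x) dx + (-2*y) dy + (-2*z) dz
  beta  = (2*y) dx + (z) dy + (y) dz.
alpha ∧ beta = (x*z + 4*y^2) dx ∧ dy + (y*(x + 4*z)) dx ∧ dz + (-2*y^2 + 2*z^2) dy ∧ dz

Distribute the wedge, using dx_i ∧ dx_j = -dx_j ∧ dx_i and dx_i ∧ dx_i = 0. For each pair (i, j) with i < j, the coefficient of dx_i ∧ dx_j in alpha ∧ beta is (alpha_i * beta_j - alpha_j * beta_i). Collecting: alpha ∧ beta = (x*z + 4*y^2) dx ∧ dy + (y*(x + 4*z)) dx ∧ dz + (-2*y^2 + 2*z^2) dy ∧ dz.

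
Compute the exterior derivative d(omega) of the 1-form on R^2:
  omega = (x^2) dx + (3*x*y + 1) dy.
d(omega) = (3*y) dx ∧ dy

For a 1-form omega = sum_i f_i dx_i, the exterior derivative is
  d(omega) = sum_{i < j} (∂f_j/∂x_i - ∂f_i/∂x_j) dx_i ∧ dx_j.
  coefficient of dx ∧ dy: ∂f_2/∂x - ∂f_1/∂y = ∂(3*x*y + 1)/∂x - ∂(x^2)/∂y = 3*y
Assembling: d(omega) = (3*y) dx ∧ dy.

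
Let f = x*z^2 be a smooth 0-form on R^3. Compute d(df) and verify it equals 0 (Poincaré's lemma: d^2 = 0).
d(df) = 0

Step 1: df = sum_i (∂f/∂x_i) dx_i = (z^2) dx + (0) dy + (2*x*z) dz.
Step 2: Apply d again. Using the 1-form formula, the coefficient of dx ∧ dy in d(df) is ∂^2 f/∂x ∂y - ∂^2 f/∂y ∂x = (0) - (0) = 0 (equality of mixed partials for smooth f).
Similarly for dx ∧ dz and dy ∧ dz — all coefficients vanish. So d(df) = 0.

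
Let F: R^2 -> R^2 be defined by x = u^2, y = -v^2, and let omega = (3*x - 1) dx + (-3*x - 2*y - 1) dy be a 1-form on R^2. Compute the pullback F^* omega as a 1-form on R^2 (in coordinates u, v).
F^* omega = (6*u^3 - 2*u) du + (2*v*(3*u^2 - 2*v^2 + 1)) dv

Using F^*(f dg) = (f ∘ F) d(g ∘ F), substitute each coordinate x_i by F_i(u, v) in f_i, and replace dx_i by d F_i = (∂F_i/∂u) du + (∂F_i/∂v) dv.
  For the x component: f_1(F) = 3*u^2 - 1; d F_1 = (2*u) du + (0) dv
  For the y component: f_2(F) = -3*u^2 + 2*v^2 - 1; d F_2 = (0) du + (-2*v) dv
Combining and collecting du, dv coefficients:
  coeff of du: 6*u^3 - 2*u
  coeff of dv: 2*v*(3*u^2 - 2*v^2 + 1)
F^* omega = (6*u^3 - 2*u) du + (2*v*(3*u^2 - 2*v^2 + 1)) dv.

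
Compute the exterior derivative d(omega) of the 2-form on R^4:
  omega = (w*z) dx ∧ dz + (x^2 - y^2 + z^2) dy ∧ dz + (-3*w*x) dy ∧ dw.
d(omega) = (z) dx ∧ dz ∧ dw + (2*x) dx ∧ dy ∧ dz + (-3*w) dx ∧ dy ∧ dw

For a 2-form omega = sum_{i<j} g_{ij} dx_i ∧ dx_j, the exterior derivative is
  d(omega) = sum_{i<j} d(g_{ij}) ∧ dx_i ∧ dx_j = sum_{i<j, k} (∂g_{ij}/∂x_k) dx_k ∧ dx_i ∧ dx_j.
Expand each term, using dx_k ∧ dx_i ∧ dx_j = sgn(permutation) dx_{(a)} ∧ dx_{(b)} ∧ dx_{(c)} with (a < b < c) sorted:
  d(w*z) includes (∂/∂w)(w*z) dw = (z) dw, which multiplied by dx ∧ dz gives (z) dx ∧ dz ∧ dw
  d(x^2 - y^2 + z^2) includes (∂/∂x)(x^2 - y^2 + z^2) dx = (2*x) dx, which multiplied by dy ∧ dz gives (2*x) dx ∧ dy ∧ dz
  d(-3*w*x) includes (∂/∂x)(-3*w*x) dx = (-3*w) dx, which multiplied by dy ∧ dw gives (-3*w) dx ∧ dy ∧ dw
Collecting like 3-forms: d(omega) = (z) dx ∧ dz ∧ dw + (2*x) dx ∧ dy ∧ dz + (-3*w) dx ∧ dy ∧ dw.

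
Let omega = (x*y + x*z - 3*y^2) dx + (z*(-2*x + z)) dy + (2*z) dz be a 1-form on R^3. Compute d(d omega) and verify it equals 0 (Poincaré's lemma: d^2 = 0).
d(d omega) = 0

Step 1: d omega = sum_{i<j} (∂f_j/∂x_i - ∂f_i/∂x_j) dx_i ∧ dx_j:
  coeff of dx ∧ dy: -x + 6*y - 2*z
  coeff of dx ∧ dz: -x
  coeff of dy ∧ dz: 2*x - 2*z
Step 2: Apply d again to each 2-form coefficient. The only possible 3-form in R^3 is dx ∧ dy ∧ dz, with coefficient
  ∂(coeff of dy∧dz)/∂x - ∂(coeff of dx∧dz)/∂y + ∂(coeff of dx∧dy)/∂z
  = ∂/∂x (2*x - 2*z) - ∂/∂y (-x) + ∂/∂z (-x + 6*y - 2*z).
Each of these terms simplifies to sums of mixed partials that cancel in pairs. The result is 0 (by equality of mixed partials for smooth functions — Schwarz / Clairaut).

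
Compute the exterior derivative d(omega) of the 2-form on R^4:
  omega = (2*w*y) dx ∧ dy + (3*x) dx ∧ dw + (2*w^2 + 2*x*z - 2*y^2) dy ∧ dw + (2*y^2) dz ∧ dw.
d(omega) = (2*y + 2*z) dx ∧ dy ∧ dw + (-2*x + 4*y) dy ∧ dz ∧ dw

For a 2-form omega = sum_{i<j} g_{ij} dx_i ∧ dx_j, the exterior derivative is
  d(omega) = sum_{i<j} d(g_{ij}) ∧ dx_i ∧ dx_j = sum_{i<j, k} (∂g_{ij}/∂x_k) dx_k ∧ dx_i ∧ dx_j.
Expand each term, using dx_k ∧ dx_i ∧ dx_j = sgn(permutation) dx_{(a)} ∧ dx_{(b)} ∧ dx_{(c)} with (a < b < c) sorted:
  d(2*w*y) includes (∂/∂w)(2*w*y) dw = (2*y) dw, which multiplied by dx ∧ dy gives (2*y) dx ∧ dy ∧ dw
  d(2*w^2 + 2*x*z - 2*y^2) includes (∂/∂x)(2*w^2 + 2*x*z - 2*y^2) dx = (2*z) dx, which multiplied by dy ∧ dw gives (2*z) dx ∧ dy ∧ dw
  d(2*w^2 + 2*x*z - 2*y^2) includes (∂/∂z)(2*w^2 + 2*x*z - 2*y^2) dz = (2*x) dz, which multiplied by dy ∧ dw gives (-2*x) dy ∧ dz ∧ dw
  d(2*y^2) includes (∂/∂y)(2*y^2) dy = (4*y) dy, which multiplied by dz ∧ dw gives (4*y) dy ∧ dz ∧ dw
Collecting like 3-forms: d(omega) = (2*y + 2*z) dx ∧ dy ∧ dw + (-2*x + 4*y) dy ∧ dz ∧ dw.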